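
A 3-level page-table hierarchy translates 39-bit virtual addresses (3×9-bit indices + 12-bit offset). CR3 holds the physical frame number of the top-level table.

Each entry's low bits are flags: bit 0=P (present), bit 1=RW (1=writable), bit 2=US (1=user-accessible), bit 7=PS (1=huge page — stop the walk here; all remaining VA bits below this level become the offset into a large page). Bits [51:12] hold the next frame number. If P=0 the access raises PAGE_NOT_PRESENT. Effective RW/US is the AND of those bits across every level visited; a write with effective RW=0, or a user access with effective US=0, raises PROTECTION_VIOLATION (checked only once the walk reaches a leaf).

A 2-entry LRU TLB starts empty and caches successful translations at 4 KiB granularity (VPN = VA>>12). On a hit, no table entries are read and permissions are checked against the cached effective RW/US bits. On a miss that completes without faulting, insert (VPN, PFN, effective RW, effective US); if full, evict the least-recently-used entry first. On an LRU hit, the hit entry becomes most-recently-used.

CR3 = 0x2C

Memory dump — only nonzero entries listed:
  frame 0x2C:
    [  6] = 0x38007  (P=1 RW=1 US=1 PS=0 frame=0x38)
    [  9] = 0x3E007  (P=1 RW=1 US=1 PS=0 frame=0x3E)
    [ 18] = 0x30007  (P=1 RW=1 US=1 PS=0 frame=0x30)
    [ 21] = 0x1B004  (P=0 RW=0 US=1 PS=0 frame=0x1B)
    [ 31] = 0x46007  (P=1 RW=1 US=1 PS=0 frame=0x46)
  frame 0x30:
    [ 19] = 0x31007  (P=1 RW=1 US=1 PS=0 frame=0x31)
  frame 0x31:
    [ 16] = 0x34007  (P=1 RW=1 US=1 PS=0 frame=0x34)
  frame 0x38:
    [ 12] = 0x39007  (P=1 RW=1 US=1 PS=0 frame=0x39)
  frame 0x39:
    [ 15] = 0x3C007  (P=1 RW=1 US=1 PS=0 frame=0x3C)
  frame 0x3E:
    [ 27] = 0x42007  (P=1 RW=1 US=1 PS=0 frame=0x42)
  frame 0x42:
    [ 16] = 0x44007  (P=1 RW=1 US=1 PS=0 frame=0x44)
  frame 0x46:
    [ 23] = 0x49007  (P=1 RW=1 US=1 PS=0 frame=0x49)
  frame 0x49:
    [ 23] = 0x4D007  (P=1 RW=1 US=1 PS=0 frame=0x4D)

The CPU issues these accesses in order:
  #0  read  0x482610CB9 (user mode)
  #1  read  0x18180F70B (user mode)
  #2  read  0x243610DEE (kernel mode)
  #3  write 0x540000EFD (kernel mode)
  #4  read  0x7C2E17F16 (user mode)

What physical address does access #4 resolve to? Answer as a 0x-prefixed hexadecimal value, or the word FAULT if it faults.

Walk each access:
#0 VA=0x482610CB9 (r,user):
  L0 @0x2C[18] → 0x30007  P=1,RW=1,US=1,PS=0
  L1 @0x30[19] → 0x31007  P=1,RW=1,US=1,PS=0
  L2 @0x31[16] → 0x34007  P=1,RW=1,US=1,PS=0
  ✓ 0x34CB9  — 3 lookups
#1 VA=0x18180F70B (r,user):
  L0 @0x2C[6] → 0x38007  P=1,RW=1,US=1,PS=0
  L1 @0x38[12] → 0x39007  P=1,RW=1,US=1,PS=0
  L2 @0x39[15] → 0x3C007  P=1,RW=1,US=1,PS=0
  ✓ 0x3C70B  — 3 lookups
#2 VA=0x243610DEE (r,kernel):
  L0 @0x2C[9] → 0x3E007  P=1,RW=1,US=1,PS=0
  L1 @0x3E[27] → 0x42007  P=1,RW=1,US=1,PS=0
  L2 @0x42[16] → 0x44007  P=1,RW=1,US=1,PS=0
  ✓ 0x44DEE  — 3 lookups
#3 VA=0x540000EFD (w,kernel):
  L0 @0x2C[21] → 0x1B004  P=0,RW=0,US=1,PS=0
  → PAGE_NOT_PRESENT  (1 entries read)
#4 VA=0x7C2E17F16 (r,user):
  L0 @0x2C[31] → 0x46007  P=1,RW=1,US=1,PS=0
  L1 @0x46[23] → 0x49007  P=1,RW=1,US=1,PS=0
  L2 @0x49[23] → 0x4D007  P=1,RW=1,US=1,PS=0
  ✓ 0x4DF16  — 3 lookups

Access #4 PA: 0x4DF16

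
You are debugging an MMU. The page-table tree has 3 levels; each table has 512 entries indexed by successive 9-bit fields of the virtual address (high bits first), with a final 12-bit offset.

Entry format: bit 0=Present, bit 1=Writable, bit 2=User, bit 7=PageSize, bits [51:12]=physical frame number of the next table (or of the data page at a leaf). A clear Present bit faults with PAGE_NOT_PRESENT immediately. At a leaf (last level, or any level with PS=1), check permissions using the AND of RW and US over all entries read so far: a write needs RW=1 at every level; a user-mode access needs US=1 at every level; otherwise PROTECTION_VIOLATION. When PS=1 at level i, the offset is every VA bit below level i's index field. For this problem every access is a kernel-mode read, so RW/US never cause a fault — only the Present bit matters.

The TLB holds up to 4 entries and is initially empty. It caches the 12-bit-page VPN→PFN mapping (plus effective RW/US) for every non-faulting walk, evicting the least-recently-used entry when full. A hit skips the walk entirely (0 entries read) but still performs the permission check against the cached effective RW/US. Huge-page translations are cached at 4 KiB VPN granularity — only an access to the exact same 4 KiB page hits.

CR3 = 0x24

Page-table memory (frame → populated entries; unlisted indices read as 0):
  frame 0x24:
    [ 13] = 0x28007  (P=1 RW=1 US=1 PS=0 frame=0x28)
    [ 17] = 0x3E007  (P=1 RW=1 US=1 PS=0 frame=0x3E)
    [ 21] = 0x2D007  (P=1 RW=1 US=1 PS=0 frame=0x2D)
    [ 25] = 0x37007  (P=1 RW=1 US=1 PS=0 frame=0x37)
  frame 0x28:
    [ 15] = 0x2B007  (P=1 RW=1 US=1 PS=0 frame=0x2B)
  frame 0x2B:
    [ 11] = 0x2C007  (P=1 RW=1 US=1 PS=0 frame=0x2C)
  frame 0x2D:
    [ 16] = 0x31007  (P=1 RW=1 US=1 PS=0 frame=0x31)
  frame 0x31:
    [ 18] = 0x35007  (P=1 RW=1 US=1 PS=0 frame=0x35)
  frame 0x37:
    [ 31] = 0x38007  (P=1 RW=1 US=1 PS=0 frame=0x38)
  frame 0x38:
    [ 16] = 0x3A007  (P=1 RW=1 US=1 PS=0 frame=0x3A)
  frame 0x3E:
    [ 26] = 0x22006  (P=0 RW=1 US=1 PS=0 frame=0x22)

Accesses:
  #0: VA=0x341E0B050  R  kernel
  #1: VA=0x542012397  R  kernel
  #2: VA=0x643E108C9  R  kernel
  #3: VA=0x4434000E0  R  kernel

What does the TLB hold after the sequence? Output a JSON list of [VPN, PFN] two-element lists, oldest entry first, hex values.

Walk each access:
#0 VA=0x341E0B050 (r,kernel):
  L0: frame=0x24 idx=13 entry=0x28007 [P=1 RW=1 US=1 PS=0]
  L1: frame=0x28 idx=15 entry=0x2B007 [P=1 RW=1 US=1 PS=0]
  L2: frame=0x2B idx=11 entry=0x2C007 [P=1 RW=1 US=1 PS=0]
  → PA=0x2C050  (3 entries read)
#1 VA=0x542012397 (r,kernel):
  L0: frame=0x24 idx=21 entry=0x2D007 [P=1 RW=1 US=1 PS=0]
  L1: frame=0x2D idx=16 entry=0x31007 [P=1 RW=1 US=1 PS=0]
  L2: frame=0x31 idx=18 entry=0x35007 [P=1 RW=1 US=1 PS=0]
  → PA=0x35397  (3 entries read)
#2 VA=0x643E108C9 (r,kernel):
  L0: frame=0x24 idx=25 entry=0x37007 [P=1 RW=1 US=1 PS=0]
  L1: frame=0x37 idx=31 entry=0x38007 [P=1 RW=1 US=1 PS=0]
  L2: frame=0x38 idx=16 entry=0x3A007 [P=1 RW=1 US=1 PS=0]
  → PA=0x3A8C9  (3 entries read)
#3 VA=0x4434000E0 (r,kernel):
  L0: frame=0x24 idx=17 entry=0x3E007 [P=1 RW=1 US=1 PS=0]
  L1: frame=0x3E idx=26 entry=0x22006 [P=0 RW=1 US=1 PS=0]
  ✗ PAGE_NOT_PRESENT  [2 reads]

TLB: [["0x341E0B", "0x2C"], ["0x542012", "0x35"], ["0x643E10", "0x3A"]]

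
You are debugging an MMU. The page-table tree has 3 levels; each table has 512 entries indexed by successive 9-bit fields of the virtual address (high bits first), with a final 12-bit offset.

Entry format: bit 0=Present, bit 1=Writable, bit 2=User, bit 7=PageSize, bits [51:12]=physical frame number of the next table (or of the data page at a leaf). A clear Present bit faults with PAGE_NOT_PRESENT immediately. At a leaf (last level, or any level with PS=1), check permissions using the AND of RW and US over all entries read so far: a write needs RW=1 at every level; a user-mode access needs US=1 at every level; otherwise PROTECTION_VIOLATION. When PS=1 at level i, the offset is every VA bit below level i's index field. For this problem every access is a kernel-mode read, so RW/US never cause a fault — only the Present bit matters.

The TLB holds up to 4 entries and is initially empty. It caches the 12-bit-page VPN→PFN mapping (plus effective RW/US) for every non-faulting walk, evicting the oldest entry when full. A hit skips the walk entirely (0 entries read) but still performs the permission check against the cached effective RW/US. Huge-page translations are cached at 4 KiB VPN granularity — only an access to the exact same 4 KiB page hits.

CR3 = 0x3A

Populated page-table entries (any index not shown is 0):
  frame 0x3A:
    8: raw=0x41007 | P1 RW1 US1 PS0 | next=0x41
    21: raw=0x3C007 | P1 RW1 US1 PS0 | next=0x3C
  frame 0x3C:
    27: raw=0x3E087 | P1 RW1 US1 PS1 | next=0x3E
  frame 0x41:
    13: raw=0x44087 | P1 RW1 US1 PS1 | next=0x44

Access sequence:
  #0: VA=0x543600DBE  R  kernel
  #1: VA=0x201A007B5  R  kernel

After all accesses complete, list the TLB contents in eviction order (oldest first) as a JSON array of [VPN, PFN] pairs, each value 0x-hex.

Walk each access:
#0 VA=0x543600DBE (r,kernel):
  L0: frame=0x3A idx=21 entry=0x3C007 [P=1 RW=1 US=1 PS=0]
  L1: frame=0x3C idx=27 entry=0x3E087 [P=1 RW=1 US=1 PS=1]
  ✓ 0x3EDBE (huge @L1)  — 2 lookups
#1 VA=0x201A007B5 (r,kernel):
  L0: frame=0x3A idx=8 entry=0x41007 [P=1 RW=1 US=1 PS=0]
  L1: frame=0x41 idx=13 entry=0x44087 [P=1 RW=1 US=1 PS=1]
  ✓ 0x447B5 (huge @L1)  — 2 lookups

TLB: [["0x543600", "0x3E"], ["0x201A00", "0x44"]]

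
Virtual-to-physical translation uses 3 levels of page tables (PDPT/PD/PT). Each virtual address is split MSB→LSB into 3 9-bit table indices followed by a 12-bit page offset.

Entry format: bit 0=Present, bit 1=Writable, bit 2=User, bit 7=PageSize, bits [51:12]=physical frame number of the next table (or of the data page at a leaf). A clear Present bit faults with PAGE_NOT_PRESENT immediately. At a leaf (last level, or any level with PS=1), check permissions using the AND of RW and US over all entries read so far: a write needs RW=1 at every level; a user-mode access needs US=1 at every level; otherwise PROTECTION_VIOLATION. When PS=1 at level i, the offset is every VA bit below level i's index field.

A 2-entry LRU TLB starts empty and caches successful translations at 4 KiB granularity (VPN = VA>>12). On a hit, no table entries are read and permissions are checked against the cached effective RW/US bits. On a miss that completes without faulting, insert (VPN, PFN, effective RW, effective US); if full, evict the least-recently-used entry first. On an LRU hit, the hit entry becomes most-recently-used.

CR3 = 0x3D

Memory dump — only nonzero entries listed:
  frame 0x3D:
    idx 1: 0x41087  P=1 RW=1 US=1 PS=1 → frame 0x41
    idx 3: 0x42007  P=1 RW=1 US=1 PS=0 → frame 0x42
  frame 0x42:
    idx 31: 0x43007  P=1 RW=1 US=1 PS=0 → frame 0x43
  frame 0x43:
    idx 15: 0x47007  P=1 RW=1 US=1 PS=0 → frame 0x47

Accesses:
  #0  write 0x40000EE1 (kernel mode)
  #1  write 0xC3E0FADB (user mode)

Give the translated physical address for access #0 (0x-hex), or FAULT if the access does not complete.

Trace:
#0 VA=0x40000EE1 (w,kernel):
  L0 @0x3D[1] → 0x41087  P=1,RW=1,US=1,PS=1
  ✓ 0x41EE1 (huge @L0)  — 1 lookups
#1 VA=0xC3E0FADB (w,user):
  L0 @0x3D[3] → 0x42007  P=1,RW=1,US=1,PS=0
  L1 @0x42[31] → 0x43007  P=1,RW=1,US=1,PS=0
  L2 @0x43[15] → 0x47007  P=1,RW=1,US=1,PS=0
  ✓ 0x47ADB  — 3 lookups

Access #0 PA: 0x41EE1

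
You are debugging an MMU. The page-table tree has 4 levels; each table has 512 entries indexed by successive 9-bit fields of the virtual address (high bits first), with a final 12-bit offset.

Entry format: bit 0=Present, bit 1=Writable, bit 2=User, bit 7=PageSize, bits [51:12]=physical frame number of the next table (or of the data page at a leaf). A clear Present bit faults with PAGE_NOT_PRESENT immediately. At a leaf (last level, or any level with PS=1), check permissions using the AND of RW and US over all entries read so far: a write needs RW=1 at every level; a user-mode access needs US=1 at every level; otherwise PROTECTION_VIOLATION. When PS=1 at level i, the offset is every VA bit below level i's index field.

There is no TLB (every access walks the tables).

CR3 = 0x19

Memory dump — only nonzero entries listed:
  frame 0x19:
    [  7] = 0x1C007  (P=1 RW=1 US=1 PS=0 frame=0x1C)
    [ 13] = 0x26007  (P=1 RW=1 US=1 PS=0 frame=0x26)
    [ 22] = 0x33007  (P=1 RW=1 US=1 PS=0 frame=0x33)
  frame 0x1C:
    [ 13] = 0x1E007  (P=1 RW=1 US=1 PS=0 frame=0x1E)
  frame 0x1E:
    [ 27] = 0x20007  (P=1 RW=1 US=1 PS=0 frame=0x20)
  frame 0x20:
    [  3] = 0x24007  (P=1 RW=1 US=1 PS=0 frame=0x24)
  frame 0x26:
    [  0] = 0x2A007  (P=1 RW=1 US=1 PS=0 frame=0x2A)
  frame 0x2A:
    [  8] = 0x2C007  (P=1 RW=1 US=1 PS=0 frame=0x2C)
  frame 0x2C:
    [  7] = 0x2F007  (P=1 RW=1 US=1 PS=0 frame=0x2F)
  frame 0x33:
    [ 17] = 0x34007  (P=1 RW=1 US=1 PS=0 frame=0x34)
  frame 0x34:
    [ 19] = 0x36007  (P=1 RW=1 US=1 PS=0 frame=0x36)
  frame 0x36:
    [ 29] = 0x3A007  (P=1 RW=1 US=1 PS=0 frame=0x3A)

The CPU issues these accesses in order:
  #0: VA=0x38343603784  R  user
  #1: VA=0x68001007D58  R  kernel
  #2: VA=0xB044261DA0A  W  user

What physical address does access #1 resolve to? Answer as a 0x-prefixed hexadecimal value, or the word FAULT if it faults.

Per-access translation:
#0 VA=0x38343603784 (r,user):
  L0 @0x19[7] → 0x1C007  P=1,RW=1,US=1,PS=0
  L1 @0x1C[13] → 0x1E007  P=1,RW=1,US=1,PS=0
  L2 @0x1E[27] → 0x20007  P=1,RW=1,US=1,PS=0
  L3 @0x20[3] → 0x24007  P=1,RW=1,US=1,PS=0
  ✓ 0x24784  — 4 lookups
#1 VA=0x68001007D58 (r,kernel):
  L0 @0x19[13] → 0x26007  P=1,RW=1,US=1,PS=0
  L1 @0x26[0] → 0x2A007  P=1,RW=1,US=1,PS=0
  L2 @0x2A[8] → 0x2C007  P=1,RW=1,US=1,PS=0
  L3 @0x2C[7] → 0x2F007  P=1,RW=1,US=1,PS=0
  ✓ 0x2FD58  — 4 lookups
#2 VA=0xB044261DA0A (w,user):
  L0 @0x19[22] → 0x33007  P=1,RW=1,US=1,PS=0
  L1 @0x33[17] → 0x34007  P=1,RW=1,US=1,PS=0
  L2 @0x34[19] → 0x36007  P=1,RW=1,US=1,PS=0
  L3 @0x36[29] → 0x3A007  P=1,RW=1,US=1,PS=0
  ✓ 0x3AA0A  — 4 lookups

Access #1 PA: 0x2FD58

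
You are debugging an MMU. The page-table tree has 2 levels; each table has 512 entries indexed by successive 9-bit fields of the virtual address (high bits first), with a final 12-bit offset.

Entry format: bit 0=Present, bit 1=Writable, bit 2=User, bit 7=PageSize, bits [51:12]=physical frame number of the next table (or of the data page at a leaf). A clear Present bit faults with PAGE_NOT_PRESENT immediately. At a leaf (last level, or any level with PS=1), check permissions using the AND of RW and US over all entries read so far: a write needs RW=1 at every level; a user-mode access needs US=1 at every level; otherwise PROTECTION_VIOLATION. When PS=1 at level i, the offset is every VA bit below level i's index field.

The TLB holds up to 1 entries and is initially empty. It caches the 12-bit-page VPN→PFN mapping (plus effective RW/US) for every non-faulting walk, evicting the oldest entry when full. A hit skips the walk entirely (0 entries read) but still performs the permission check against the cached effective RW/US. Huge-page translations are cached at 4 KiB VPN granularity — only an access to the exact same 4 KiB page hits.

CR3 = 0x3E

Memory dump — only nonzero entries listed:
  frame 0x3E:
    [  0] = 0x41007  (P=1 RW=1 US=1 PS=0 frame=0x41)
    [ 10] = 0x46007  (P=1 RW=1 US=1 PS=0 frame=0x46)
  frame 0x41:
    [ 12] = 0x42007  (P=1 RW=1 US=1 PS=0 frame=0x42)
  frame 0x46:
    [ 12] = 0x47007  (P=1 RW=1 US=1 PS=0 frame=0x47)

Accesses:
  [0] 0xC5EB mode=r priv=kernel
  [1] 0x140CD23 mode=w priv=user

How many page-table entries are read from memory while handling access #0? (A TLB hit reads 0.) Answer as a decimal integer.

Trace:
#0 VA=0xC5EB (r,kernel):
  lvl0: tbl 0x3E, slot 0 ⇒ 0x41007 (P1/RW1/US1/PS0)
  lvl1: tbl 0x41, slot 12 ⇒ 0x42007 (P1/RW1/US1/PS0)
  → PA=0x425EB  (2 entries read)
#1 VA=0x140CD23 (w,user):
  lvl0: tbl 0x3E, slot 10 ⇒ 0x46007 (P1/RW1/US1/PS0)
  lvl1: tbl 0x46, slot 12 ⇒ 0x47007 (P1/RW1/US1/PS0)
  → PA=0x47D23  (2 entries read)

Entries read for #0: 2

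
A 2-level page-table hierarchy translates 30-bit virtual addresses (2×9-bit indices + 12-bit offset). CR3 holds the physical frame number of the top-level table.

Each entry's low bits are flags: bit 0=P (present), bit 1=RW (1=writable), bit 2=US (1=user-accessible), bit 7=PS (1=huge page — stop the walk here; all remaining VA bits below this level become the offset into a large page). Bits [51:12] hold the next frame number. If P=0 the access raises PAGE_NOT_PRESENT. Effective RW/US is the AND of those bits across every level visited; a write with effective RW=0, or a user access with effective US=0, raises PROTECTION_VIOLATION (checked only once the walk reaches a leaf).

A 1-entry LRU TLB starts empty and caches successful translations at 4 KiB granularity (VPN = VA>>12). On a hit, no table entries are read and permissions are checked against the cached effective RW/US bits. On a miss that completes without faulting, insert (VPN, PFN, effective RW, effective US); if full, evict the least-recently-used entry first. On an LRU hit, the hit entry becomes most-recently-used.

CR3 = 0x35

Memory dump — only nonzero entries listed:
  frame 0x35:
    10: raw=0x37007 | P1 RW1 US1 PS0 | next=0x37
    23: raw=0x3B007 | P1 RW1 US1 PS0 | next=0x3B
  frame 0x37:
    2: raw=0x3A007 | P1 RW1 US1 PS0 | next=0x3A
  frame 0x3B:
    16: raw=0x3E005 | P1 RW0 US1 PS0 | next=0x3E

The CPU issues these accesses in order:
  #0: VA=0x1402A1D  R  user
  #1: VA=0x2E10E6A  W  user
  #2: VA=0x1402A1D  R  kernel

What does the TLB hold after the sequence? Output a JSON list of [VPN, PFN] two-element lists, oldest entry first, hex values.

Walk each access:
#0 VA=0x1402A1D (r,user):
  [0] read 0x35 idx=10: raw=0x37007 flags P=1 W=1 U=1 S=0
  [1] read 0x37 idx=2: raw=0x3A007 flags P=1 W=1 U=1 S=0
  → PA=0x3AA1D  (2 entries read)
#1 VA=0x2E10E6A (w,user):
  [0] read 0x35 idx=23: raw=0x3B007 flags P=1 W=1 U=1 S=0
  [1] read 0x3B idx=16: raw=0x3E005 flags P=1 W=0 U=1 S=0
  → PROTECTION_VIOLATION  (2 entries read)
#2 VA=0x1402A1D (r,kernel):
  TLB hit vpn=0x1402 → PA=0x3AA1D

TLB: [["0x1402", "0x3A"]]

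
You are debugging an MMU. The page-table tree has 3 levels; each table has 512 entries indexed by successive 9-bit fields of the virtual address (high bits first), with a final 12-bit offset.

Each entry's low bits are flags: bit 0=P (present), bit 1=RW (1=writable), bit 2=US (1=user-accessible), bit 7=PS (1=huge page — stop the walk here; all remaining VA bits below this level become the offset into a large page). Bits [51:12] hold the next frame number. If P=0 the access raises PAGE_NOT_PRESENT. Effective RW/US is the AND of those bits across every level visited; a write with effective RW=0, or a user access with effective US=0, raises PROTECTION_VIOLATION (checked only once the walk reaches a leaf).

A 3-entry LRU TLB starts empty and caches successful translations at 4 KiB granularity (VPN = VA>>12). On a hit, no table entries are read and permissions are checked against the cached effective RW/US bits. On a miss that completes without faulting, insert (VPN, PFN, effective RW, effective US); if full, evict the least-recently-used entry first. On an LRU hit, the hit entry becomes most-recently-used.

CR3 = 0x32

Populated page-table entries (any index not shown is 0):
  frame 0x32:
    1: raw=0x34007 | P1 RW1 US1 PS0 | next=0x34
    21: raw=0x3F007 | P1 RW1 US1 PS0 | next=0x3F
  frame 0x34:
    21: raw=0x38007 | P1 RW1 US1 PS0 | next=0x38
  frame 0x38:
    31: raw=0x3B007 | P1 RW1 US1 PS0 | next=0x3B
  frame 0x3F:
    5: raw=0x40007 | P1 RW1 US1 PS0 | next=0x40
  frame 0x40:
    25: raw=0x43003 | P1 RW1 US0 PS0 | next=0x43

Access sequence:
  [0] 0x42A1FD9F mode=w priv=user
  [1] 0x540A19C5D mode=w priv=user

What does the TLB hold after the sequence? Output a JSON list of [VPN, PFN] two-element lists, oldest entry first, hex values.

Per-access translation:
#0 VA=0x42A1FD9F (w,user):
  L0: frame=0x32 idx=1 entry=0x34007 [P=1 RW=1 US=1 PS=0]
  L1: frame=0x34 idx=21 entry=0x38007 [P=1 RW=1 US=1 PS=0]
  L2: frame=0x38 idx=31 entry=0x3B007 [P=1 RW=1 US=1 PS=0]
  ⇒ phys 0x3BD9F  [3 reads]
#1 VA=0x540A19C5D (w,user):
  L0: frame=0x32 idx=21 entry=0x3F007 [P=1 RW=1 US=1 PS=0]
  L1: frame=0x3F idx=5 entry=0x40007 [P=1 RW=1 US=1 PS=0]
  L2: frame=0x40 idx=25 entry=0x43003 [P=1 RW=1 US=0 PS=0]
  → PROTECTION_VIOLATION  (3 entries read)

TLB: [["0x42A1F", "0x3B"]]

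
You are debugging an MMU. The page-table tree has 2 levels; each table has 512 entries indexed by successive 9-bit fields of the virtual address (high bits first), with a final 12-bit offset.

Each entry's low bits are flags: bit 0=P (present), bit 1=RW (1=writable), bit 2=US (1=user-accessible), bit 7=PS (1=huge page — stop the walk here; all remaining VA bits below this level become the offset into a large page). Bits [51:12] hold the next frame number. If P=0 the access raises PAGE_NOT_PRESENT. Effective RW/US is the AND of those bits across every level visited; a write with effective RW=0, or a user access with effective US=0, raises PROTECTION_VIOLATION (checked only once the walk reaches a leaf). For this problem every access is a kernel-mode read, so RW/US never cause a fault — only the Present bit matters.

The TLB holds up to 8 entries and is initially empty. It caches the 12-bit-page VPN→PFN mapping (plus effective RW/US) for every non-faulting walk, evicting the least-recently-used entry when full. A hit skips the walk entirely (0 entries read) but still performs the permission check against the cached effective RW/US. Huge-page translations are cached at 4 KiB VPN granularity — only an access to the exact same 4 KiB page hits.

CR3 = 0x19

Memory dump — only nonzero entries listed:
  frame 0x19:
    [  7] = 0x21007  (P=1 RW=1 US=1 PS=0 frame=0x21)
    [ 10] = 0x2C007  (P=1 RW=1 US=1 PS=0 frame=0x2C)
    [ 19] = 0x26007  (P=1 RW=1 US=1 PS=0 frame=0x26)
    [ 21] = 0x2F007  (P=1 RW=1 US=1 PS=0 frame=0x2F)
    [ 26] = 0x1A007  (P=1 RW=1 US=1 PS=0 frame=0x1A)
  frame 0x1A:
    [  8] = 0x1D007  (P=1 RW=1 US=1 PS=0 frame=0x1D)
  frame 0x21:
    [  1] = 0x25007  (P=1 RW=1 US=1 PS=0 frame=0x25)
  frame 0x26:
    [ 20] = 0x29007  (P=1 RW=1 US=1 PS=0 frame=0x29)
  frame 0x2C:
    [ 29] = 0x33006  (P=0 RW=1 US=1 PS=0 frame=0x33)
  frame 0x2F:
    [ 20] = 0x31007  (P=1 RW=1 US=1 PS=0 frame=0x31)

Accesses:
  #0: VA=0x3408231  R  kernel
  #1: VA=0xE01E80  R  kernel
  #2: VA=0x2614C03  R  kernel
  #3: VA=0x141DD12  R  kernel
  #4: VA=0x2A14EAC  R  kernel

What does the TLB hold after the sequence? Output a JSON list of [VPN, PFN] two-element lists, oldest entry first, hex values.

Walk each access:
#0 VA=0x3408231 (r,kernel):
  L0: frame=0x19 idx=26 entry=0x1A007 [P=1 RW=1 US=1 PS=0]
  L1: frame=0x1A idx=8 entry=0x1D007 [P=1 RW=1 US=1 PS=0]
  ✓ 0x1D231  — 2 lookups
#1 VA=0xE01E80 (r,kernel):
  L0: frame=0x19 idx=7 entry=0x21007 [P=1 RW=1 US=1 PS=0]
  L1: frame=0x21 idx=1 entry=0x25007 [P=1 RW=1 US=1 PS=0]
  ✓ 0x25E80  — 2 lookups
#2 VA=0x2614C03 (r,kernel):
  L0: frame=0x19 idx=19 entry=0x26007 [P=1 RW=1 US=1 PS=0]
  L1: frame=0x26 idx=20 entry=0x29007 [P=1 RW=1 US=1 PS=0]
  ✓ 0x29C03  — 2 lookups
#3 VA=0x141DD12 (r,kernel):
  L0: frame=0x19 idx=10 entry=0x2C007 [P=1 RW=1 US=1 PS=0]
  L1: frame=0x2C idx=29 entry=0x33006 [P=0 RW=1 US=1 PS=0]
  ✗ PAGE_NOT_PRESENT  [2 reads]
#4 VA=0x2A14EAC (r,kernel):
  L0: frame=0x19 idx=21 entry=0x2F007 [P=1 RW=1 US=1 PS=0]
  L1: frame=0x2F idx=20 entry=0x31007 [P=1 RW=1 US=1 PS=0]
  ✓ 0x31EAC  — 2 lookups

TLB: [["0x3408", "0x1D"], ["0xE01", "0x25"], ["0x2614", "0x29"], ["0x2A14", "0x31"]]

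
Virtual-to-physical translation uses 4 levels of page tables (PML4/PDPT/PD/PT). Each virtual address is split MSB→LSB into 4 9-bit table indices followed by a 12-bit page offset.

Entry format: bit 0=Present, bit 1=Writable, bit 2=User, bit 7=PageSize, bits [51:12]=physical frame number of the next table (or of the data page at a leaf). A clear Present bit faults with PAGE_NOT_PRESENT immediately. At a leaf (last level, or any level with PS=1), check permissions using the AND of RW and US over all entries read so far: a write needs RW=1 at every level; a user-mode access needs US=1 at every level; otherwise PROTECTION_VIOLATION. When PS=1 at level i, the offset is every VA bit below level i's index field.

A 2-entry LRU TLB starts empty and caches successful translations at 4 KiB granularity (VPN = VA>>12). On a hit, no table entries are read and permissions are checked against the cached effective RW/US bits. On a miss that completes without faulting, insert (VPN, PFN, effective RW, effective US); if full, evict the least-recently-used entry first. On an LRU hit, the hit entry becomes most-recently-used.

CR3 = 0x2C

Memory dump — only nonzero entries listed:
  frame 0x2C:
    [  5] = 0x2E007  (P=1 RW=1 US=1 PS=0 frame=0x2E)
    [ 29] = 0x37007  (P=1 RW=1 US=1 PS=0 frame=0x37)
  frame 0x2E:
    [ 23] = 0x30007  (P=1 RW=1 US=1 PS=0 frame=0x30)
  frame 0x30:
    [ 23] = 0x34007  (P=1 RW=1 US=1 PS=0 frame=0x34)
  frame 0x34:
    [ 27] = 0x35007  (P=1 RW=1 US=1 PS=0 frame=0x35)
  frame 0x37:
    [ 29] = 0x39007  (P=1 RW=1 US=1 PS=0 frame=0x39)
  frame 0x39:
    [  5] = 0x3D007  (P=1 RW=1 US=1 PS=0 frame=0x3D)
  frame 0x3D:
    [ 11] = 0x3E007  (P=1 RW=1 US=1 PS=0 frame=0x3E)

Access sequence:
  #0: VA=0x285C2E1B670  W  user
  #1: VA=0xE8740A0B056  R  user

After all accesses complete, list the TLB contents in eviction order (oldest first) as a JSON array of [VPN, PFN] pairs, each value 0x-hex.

Trace:
#0 VA=0x285C2E1B670 (w,user):
  L0 @0x2C[5] → 0x2E007  P=1,RW=1,US=1,PS=0
  L1 @0x2E[23] → 0x30007  P=1,RW=1,US=1,PS=0
  L2 @0x30[23] → 0x34007  P=1,RW=1,US=1,PS=0
  L3 @0x34[27] → 0x35007  P=1,RW=1,US=1,PS=0
  → PA=0x35670  (4 entries read)
#1 VA=0xE8740A0B056 (r,user):
  L0 @0x2C[29] → 0x37007  P=1,RW=1,US=1,PS=0
  L1 @0x37[29] → 0x39007  P=1,RW=1,US=1,PS=0
  L2 @0x39[5] → 0x3D007  P=1,RW=1,US=1,PS=0
  L3 @0x3D[11] → 0x3E007  P=1,RW=1,US=1,PS=0
  → PA=0x3E056  (4 entries read)

TLB: [["0x285C2E1B", "0x35"], ["0xE8740A0B", "0x3E"]]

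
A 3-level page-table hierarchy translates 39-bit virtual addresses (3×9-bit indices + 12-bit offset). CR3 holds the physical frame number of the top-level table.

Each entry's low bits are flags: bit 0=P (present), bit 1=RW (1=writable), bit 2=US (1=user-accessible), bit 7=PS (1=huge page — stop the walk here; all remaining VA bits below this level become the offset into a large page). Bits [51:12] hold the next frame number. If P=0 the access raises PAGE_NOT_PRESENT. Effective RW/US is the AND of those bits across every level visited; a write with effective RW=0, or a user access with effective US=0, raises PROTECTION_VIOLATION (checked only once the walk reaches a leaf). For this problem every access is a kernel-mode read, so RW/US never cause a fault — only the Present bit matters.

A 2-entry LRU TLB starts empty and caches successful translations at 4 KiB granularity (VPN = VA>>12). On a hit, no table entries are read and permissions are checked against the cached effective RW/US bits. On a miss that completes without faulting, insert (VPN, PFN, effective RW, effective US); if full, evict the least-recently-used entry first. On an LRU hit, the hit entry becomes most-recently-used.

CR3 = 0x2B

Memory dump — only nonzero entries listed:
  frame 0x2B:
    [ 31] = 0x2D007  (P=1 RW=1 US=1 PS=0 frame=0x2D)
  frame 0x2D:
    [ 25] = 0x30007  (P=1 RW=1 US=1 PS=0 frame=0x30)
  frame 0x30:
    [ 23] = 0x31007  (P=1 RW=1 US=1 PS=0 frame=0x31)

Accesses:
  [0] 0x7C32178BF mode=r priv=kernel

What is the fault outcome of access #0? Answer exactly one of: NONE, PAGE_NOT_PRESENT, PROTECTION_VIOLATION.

Walk each access:
#0 VA=0x7C32178BF (r,kernel):
  L0: frame=0x2B idx=31 entry=0x2D007 [P=1 RW=1 US=1 PS=0]
  L1: frame=0x2D idx=25 entry=0x30007 [P=1 RW=1 US=1 PS=0]
  L2: frame=0x30 idx=23 entry=0x31007 [P=1 RW=1 US=1 PS=0]
  ✓ 0x318BF  — 3 lookups

Access #0 fault: NONE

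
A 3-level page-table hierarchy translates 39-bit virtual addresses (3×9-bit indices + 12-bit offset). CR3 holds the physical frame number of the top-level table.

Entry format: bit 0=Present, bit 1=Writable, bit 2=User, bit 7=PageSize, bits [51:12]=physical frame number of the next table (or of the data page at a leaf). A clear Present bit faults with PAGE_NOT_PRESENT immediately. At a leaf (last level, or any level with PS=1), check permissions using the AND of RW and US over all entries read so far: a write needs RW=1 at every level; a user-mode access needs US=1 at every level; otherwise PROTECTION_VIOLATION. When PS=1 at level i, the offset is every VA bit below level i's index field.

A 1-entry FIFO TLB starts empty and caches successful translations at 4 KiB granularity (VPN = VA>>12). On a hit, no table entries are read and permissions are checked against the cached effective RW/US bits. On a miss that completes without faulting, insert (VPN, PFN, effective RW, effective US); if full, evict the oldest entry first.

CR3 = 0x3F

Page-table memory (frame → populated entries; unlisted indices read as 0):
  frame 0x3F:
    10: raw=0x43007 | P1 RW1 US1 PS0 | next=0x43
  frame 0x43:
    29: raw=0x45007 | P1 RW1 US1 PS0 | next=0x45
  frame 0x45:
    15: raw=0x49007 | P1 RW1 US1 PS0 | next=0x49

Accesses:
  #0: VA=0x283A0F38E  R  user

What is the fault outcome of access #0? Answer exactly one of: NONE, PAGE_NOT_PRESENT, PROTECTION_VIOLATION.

Trace:
#0 VA=0x283A0F38E (r,user):
  lvl0: tbl 0x3F, slot 10 ⇒ 0x43007 (P1/RW1/US1/PS0)
  lvl1: tbl 0x43, slot 29 ⇒ 0x45007 (P1/RW1/US1/PS0)
  lvl2: tbl 0x45, slot 15 ⇒ 0x49007 (P1/RW1/US1/PS0)
  ⇒ phys 0x4938E  [3 reads]

Access #0 fault: NONE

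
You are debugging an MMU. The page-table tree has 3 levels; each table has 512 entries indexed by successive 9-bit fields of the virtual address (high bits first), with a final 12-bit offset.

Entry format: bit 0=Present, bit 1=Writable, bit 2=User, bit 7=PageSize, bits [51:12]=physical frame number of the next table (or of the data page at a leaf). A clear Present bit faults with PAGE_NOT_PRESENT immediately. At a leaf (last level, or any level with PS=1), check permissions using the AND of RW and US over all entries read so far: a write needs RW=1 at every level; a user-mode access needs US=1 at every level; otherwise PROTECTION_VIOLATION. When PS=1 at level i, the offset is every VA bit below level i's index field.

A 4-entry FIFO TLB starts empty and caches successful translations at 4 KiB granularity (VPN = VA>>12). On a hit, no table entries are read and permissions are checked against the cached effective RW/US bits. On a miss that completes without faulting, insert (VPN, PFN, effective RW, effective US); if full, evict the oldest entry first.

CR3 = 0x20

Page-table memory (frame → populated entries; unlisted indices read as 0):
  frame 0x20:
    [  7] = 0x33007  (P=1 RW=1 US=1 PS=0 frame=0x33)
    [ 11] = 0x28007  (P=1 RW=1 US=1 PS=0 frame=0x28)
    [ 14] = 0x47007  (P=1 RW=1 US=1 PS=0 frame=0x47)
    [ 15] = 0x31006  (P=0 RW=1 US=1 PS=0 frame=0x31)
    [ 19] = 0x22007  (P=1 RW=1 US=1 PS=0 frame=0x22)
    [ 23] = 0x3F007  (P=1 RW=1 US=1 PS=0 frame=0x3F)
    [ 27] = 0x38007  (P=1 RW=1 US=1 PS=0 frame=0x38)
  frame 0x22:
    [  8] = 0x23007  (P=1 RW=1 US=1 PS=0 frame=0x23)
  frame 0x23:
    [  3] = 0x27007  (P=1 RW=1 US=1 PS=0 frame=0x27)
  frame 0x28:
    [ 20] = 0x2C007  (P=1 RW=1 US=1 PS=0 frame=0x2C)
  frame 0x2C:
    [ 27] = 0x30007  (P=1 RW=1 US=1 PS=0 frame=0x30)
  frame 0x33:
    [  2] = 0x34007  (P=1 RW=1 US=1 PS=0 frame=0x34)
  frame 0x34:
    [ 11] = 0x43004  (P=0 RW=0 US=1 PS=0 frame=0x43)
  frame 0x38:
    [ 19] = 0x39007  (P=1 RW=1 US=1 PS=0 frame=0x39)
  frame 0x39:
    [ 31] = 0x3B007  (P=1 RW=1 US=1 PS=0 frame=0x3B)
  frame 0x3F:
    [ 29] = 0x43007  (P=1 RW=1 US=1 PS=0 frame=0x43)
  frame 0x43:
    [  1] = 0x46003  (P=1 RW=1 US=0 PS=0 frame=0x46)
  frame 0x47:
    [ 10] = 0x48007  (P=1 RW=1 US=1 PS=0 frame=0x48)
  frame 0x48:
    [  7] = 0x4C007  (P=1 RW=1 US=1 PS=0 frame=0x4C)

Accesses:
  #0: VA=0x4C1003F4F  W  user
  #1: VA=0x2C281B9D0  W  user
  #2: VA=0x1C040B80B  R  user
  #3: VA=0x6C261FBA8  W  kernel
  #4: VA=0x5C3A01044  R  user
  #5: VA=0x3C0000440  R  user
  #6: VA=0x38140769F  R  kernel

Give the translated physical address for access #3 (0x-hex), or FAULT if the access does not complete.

Walk each access:
#0 VA=0x4C1003F4F (w,user):
  [0] read 0x20 idx=19: raw=0x22007 flags P=1 W=1 U=1 S=0
  [1] read 0x22 idx=8: raw=0x23007 flags P=1 W=1 U=1 S=0
  [2] read 0x23 idx=3: raw=0x27007 flags P=1 W=1 U=1 S=0
  → PA=0x27F4F  (3 entries read)
#1 VA=0x2C281B9D0 (w,user):
  [0] read 0x20 idx=11: raw=0x28007 flags P=1 W=1 U=1 S=0
  [1] read 0x28 idx=20: raw=0x2C007 flags P=1 W=1 U=1 S=0
  [2] read 0x2C idx=27: raw=0x30007 flags P=1 W=1 U=1 S=0
  → PA=0x309D0  (3 entries read)
#2 VA=0x1C040B80B (r,user):
  [0] read 0x20 idx=7: raw=0x33007 flags P=1 W=1 U=1 S=0
  [1] read 0x33 idx=2: raw=0x34007 flags P=1 W=1 U=1 S=0
  [2] read 0x34 idx=11: raw=0x43004 flags P=0 W=0 U=1 S=0
  ⇒ fault: PAGE_NOT_PRESENT  — 3 lookups
#3 VA=0x6C261FBA8 (w,kernel):
  [0] read 0x20 idx=27: raw=0x38007 flags P=1 W=1 U=1 S=0
  [1] read 0x38 idx=19: raw=0x39007 flags P=1 W=1 U=1 S=0
  [2] read 0x39 idx=31: raw=0x3B007 flags P=1 W=1 U=1 S=0
  → PA=0x3BBA8  (3 entries read)
#4 VA=0x5C3A01044 (r,user):
  [0] read 0x20 idx=23: raw=0x3F007 flags P=1 W=1 U=1 S=0
  [1] read 0x3F idx=29: raw=0x43007 flags P=1 W=1 U=1 S=0
  [2] read 0x43 idx=1: raw=0x46003 flags P=1 W=1 U=0 S=0
  ⇒ fault: PROTECTION_VIOLATION  — 3 lookups
#5 VA=0x3C0000440 (r,user):
  [0] read 0x20 idx=15: raw=0x31006 flags P=0 W=1 U=1 S=0
  ⇒ fault: PAGE_NOT_PRESENT  — 1 lookups
#6 VA=0x38140769F (r,kernel):
  [0] read 0x20 idx=14: raw=0x47007 flags P=1 W=1 U=1 S=0
  [1] read 0x47 idx=10: raw=0x48007 flags P=1 W=1 U=1 S=0
  [2] read 0x48 idx=7: raw=0x4C007 flags P=1 W=1 U=1 S=0
  → PA=0x4C69F  (3 entries read)

Access #3 PA: 0x3BBA8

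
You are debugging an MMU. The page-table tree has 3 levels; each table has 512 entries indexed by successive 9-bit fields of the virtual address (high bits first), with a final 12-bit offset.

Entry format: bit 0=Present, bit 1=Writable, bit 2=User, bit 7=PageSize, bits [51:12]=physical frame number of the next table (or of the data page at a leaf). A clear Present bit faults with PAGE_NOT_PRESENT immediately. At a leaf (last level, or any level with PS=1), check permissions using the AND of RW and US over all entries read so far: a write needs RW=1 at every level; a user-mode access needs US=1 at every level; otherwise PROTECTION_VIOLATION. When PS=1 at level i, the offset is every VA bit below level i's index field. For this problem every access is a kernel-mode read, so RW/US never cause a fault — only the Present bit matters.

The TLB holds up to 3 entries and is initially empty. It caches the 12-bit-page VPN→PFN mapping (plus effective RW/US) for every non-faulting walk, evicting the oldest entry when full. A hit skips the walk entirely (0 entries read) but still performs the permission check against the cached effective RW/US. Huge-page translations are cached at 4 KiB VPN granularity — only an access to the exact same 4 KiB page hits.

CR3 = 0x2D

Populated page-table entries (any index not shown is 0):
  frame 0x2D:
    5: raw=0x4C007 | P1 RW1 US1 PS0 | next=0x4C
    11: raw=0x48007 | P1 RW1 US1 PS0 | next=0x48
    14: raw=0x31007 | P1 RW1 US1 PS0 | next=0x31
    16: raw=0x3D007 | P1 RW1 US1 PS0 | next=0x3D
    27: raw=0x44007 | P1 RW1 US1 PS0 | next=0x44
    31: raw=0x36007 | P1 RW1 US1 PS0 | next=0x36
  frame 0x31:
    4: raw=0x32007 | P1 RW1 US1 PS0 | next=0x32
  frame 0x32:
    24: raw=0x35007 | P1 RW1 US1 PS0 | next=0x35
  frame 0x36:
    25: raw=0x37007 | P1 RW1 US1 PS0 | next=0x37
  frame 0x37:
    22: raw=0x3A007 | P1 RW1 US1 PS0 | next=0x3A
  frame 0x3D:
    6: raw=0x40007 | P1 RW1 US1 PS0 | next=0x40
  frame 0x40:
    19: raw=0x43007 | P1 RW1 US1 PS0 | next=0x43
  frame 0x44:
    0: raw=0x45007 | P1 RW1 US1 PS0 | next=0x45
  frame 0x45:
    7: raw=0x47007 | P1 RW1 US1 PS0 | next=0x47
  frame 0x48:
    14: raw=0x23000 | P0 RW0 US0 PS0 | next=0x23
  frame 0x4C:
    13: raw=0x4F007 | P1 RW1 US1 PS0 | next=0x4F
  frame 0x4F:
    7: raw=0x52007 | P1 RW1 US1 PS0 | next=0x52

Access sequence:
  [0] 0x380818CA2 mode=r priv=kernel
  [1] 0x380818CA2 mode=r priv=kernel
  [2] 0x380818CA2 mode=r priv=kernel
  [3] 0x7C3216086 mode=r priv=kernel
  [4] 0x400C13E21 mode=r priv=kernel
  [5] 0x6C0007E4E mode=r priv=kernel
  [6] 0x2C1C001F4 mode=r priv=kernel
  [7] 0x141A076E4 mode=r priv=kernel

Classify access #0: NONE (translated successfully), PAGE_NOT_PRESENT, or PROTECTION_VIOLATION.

Trace:
#0 VA=0x380818CA2 (r,kernel):
  lvl0: tbl 0x2D, slot 14 ⇒ 0x31007 (P1/RW1/US1/PS0)
  lvl1: tbl 0x31, slot 4 ⇒ 0x32007 (P1/RW1/US1/PS0)
  lvl2: tbl 0x32, slot 24 ⇒ 0x35007 (P1/RW1/US1/PS0)
  → PA=0x35CA2  (3 entries read)
#1 VA=0x380818CA2 (r,kernel):
  TLB hit vpn=0x380818 → PA=0x35CA2
#2 VA=0x380818CA2 (r,kernel):
  TLB hit vpn=0x380818 → PA=0x35CA2
#3 VA=0x7C3216086 (r,kernel):
  lvl0: tbl 0x2D, slot 31 ⇒ 0x36007 (P1/RW1/US1/PS0)
  lvl1: tbl 0x36, slot 25 ⇒ 0x37007 (P1/RW1/US1/PS0)
  lvl2: tbl 0x37, slot 22 ⇒ 0x3A007 (P1/RW1/US1/PS0)
  → PA=0x3A086  (3 entries read)
#4 VA=0x400C13E21 (r,kernel):
  lvl0: tbl 0x2D, slot 16 ⇒ 0x3D007 (P1/RW1/US1/PS0)
  lvl1: tbl 0x3D, slot 6 ⇒ 0x40007 (P1/RW1/US1/PS0)
  lvl2: tbl 0x40, slot 19 ⇒ 0x43007 (P1/RW1/US1/PS0)
  → PA=0x43E21  (3 entries read)
#5 VA=0x6C0007E4E (r,kernel):
  lvl0: tbl 0x2D, slot 27 ⇒ 0x44007 (P1/RW1/US1/PS0)
  lvl1: tbl 0x44, slot 0 ⇒ 0x45007 (P1/RW1/US1/PS0)
  lvl2: tbl 0x45, slot 7 ⇒ 0x47007 (P1/RW1/US1/PS0)
  → PA=0x47E4E  (3 entries read)
#6 VA=0x2C1C001F4 (r,kernel):
  lvl0: tbl 0x2D, slot 11 ⇒ 0x48007 (P1/RW1/US1/PS0)
  lvl1: tbl 0x48, slot 14 ⇒ 0x23000 (P0/RW0/US0/PS0)
  ⇒ fault: PAGE_NOT_PRESENT  — 2 lookups
#7 VA=0x141A076E4 (r,kernel):
  lvl0: tbl 0x2D, slot 5 ⇒ 0x4C007 (P1/RW1/US1/PS0)
  lvl1: tbl 0x4C, slot 13 ⇒ 0x4F007 (P1/RW1/US1/PS0)
  lvl2: tbl 0x4F, slot 7 ⇒ 0x52007 (P1/RW1/US1/PS0)
  → PA=0x526E4  (3 entries read)

Access #0 fault: NONE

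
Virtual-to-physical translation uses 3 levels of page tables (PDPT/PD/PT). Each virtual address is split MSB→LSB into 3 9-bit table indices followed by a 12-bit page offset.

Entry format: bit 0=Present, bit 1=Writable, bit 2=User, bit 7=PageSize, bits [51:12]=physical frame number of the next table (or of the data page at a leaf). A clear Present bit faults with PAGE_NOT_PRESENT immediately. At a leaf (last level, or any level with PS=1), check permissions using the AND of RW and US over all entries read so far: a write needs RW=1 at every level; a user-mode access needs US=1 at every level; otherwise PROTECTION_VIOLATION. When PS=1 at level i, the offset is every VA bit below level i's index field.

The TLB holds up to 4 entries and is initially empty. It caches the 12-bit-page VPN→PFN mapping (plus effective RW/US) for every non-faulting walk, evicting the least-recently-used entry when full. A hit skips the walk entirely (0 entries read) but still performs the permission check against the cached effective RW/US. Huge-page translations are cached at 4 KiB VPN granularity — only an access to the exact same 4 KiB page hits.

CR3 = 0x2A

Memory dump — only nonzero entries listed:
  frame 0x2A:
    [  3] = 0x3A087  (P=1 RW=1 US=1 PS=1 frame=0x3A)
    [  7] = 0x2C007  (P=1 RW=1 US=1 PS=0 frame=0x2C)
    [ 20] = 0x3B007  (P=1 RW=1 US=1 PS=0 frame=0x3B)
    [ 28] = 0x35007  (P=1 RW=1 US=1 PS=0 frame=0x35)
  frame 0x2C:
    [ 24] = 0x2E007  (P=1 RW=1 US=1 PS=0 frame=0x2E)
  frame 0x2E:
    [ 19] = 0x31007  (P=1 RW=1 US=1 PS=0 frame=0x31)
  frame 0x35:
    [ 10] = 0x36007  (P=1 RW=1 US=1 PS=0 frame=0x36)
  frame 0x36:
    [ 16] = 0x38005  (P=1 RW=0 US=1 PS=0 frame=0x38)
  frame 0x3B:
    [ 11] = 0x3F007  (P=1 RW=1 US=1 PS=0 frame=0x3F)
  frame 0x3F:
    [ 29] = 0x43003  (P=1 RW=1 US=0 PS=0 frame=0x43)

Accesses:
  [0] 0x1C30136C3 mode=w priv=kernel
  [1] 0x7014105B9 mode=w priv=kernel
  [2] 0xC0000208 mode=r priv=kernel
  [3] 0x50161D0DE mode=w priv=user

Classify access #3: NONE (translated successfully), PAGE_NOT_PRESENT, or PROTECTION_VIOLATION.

Trace:
#0 VA=0x1C30136C3 (w,kernel):
  [0] read 0x2A idx=7: raw=0x2C007 flags P=1 W=1 U=1 S=0
  [1] read 0x2C idx=24: raw=0x2E007 flags P=1 W=1 U=1 S=0
  [2] read 0x2E idx=19: raw=0x31007 flags P=1 W=1 U=1 S=0
  ⇒ phys 0x316C3  [3 reads]
#1 VA=0x7014105B9 (w,kernel):
  [0] read 0x2A idx=28: raw=0x35007 flags P=1 W=1 U=1 S=0
  [1] read 0x35 idx=10: raw=0x36007 flags P=1 W=1 U=1 S=0
  [2] read 0x36 idx=16: raw=0x38005 flags P=1 W=0 U=1 S=0
  → PROTECTION_VIOLATION  (3 entries read)
#2 VA=0xC0000208 (r,kernel):
  [0] read 0x2A idx=3: raw=0x3A087 flags P=1 W=1 U=1 S=1
  ⇒ phys 0x3A208 (huge @L0)  [1 reads]
#3 VA=0x50161D0DE (w,user):
  [0] read 0x2A idx=20: raw=0x3B007 flags P=1 W=1 U=1 S=0
  [1] read 0x3B idx=11: raw=0x3F007 flags P=1 W=1 U=1 S=0
  [2] read 0x3F idx=29: raw=0x43003 flags P=1 W=1 U=0 S=0
  → PROTECTION_VIOLATION  (3 entries read)

Access #3 fault: PROTECTION_VIOLATION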